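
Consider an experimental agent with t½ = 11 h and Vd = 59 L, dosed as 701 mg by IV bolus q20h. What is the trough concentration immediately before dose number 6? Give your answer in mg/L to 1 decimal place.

f = (1/2)^(τ/t½) = (1/2)^(20/11) ≈ 0.2836.
C₀ = D/Vd = 701/59 ≈ 11.881 mg/L.
Before the 6th dose, 5 doses have been given. Superposition: Cmin = C₀·(f + f² + … + f^5).
≈ 11.881 × (0.2836 + 0.0804 + 0.0228 + 0.0065 + 0.0018) ≈ 11.881 × 0.3951 ≈ 4.694 mg/L.

4.7 mg/L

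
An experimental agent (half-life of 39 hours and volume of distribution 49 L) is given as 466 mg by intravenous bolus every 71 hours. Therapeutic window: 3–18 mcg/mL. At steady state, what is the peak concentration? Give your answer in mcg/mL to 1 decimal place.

13.3 mcg/mL

k = ln2/t½ = ln2/39 ≈ 0.017773 h⁻¹; fraction remaining f = e^(−kτ) = e^(−0.017773×71) ≈ 0.2831.
Accumulation ratio R = 1/(1 − f) ≈ 1/0.7169 ≈ 1.3949.
Single-dose peak C₀ = D/Vd = 466/49 ≈ 9.510 mcg/mL.
Steady-state peak Cmax,ss = C₀·R ≈ 9.510 × 1.3949 ≈ 13.265 mcg/mL.
Peak 13.3 mcg/mL vs MTC 18 mcg/mL: below toxic threshold.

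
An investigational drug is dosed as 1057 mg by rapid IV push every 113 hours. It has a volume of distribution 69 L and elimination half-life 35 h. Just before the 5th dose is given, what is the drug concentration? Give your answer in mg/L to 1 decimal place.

f = (1/2)^(τ/t½) = (1/2)^(113/35) ≈ 0.1067.
C₀ = D/Vd = 1057/69 ≈ 15.319 mg/L.
Before the 5th dose, 4 doses have been given. Superposition: Cmin = C₀·(f + f² + … + f^4).
≈ 15.319 × (0.1067 + 0.0114 + 0.0012 + 0.0001) ≈ 15.319 × 0.1194 ≈ 1.829 mg/L.

1.8 mg/L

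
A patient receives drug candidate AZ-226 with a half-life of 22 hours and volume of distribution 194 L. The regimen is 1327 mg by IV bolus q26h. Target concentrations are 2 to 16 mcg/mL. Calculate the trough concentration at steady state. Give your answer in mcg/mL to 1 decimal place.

5.4 mcg/mL

Over one 26-h interval, 26/22 ≈ 1.1818 half-lives elapse, leaving f ≈ 0.4408 of each dose.
Accumulation ratio R = 1/(1 − f) ≈ 1/0.5592 ≈ 1.7883.
Each bolus raises the concentration by D/Vd = 1327/194 ≈ 6.840 mcg/mL.
Cmax,ss = C₀/(1 − f) ≈ 6.840/0.5592 ≈ 12.232 mcg/mL.
One interval later, Cmin,ss = Cmax,ss·e^(−kτ) ≈ 12.232 × 0.4408 ≈ 5.392 mcg/mL.
Trough 5.4 mcg/mL vs MEC 2 mcg/mL: adequate.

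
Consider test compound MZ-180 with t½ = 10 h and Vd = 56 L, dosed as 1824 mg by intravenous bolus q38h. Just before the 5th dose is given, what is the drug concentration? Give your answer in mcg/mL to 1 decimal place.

2.5 mcg/mL

f = (1/2)^(τ/t½) = (1/2)^(38/10) ≈ 0.0718.
C₀ = D/Vd = 1824/56 ≈ 32.571 mcg/mL.
Before the 5th dose, 4 doses have been given. Superposition: Cmin = C₀·(f + f² + … + f^4).
≈ 32.571 × (0.0718 + 0.0052 + 0.0004 + 0.0000) ≈ 32.571 × 0.0774 ≈ 2.521 mcg/mL.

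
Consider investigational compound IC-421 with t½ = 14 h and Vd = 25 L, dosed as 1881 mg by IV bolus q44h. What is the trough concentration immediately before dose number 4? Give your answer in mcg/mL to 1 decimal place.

9.6 mcg/mL

f = (1/2)^(τ/t½) = (1/2)^(44/14) ≈ 0.1132.
C₀ = D/Vd = 1881/25 ≈ 75.240 mcg/mL.
Before the 4th dose, 3 doses have been given. Superposition: Cmin = C₀·(f + f² + … + f^3).
≈ 75.240 × (0.1132 + 0.0128 + 0.0015) ≈ 75.240 × 0.1275 ≈ 9.593 mcg/mL.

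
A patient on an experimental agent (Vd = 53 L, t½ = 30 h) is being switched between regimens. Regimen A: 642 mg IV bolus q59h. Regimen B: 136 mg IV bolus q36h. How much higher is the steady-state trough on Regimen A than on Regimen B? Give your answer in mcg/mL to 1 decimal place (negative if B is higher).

Regimen A: f = (1/2)^(59/30) ≈ 0.2558; Cmin,ss = (642/53)·f/(1−f) ≈ 4.164 mcg/mL.
Regimen B: f = (1/2)^(36/30) ≈ 0.4353; Cmin,ss = (136/53)·f/(1−f) ≈ 1.978 mcg/mL.
Difference ≈ 4.164 − 1.978 ≈ 2.186 mcg/mL.

2.2 mcg/mL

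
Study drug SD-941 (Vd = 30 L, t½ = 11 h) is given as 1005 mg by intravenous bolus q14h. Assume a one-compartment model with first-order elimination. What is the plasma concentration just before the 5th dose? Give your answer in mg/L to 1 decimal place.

23.0 mg/L

f = (1/2)^(τ/t½) = (1/2)^(14/11) ≈ 0.4139.
C₀ = D/Vd = 1005/30 ≈ 33.500 mg/L.
Before the 5th dose, 4 doses have been given. Superposition: Cmin = C₀·(f + f² + … + f^4).
≈ 33.500 × (0.4139 + 0.1713 + 0.0709 + 0.0293) ≈ 33.500 × 0.6854 ≈ 22.961 mg/L.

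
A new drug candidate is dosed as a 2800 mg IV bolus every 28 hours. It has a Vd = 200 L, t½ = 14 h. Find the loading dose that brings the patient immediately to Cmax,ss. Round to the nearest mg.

3733 mg

f = (1/2)^(28/14) ≈ 0.250000; accumulation ratio R = 1/(1−f) ≈ 1.33333.
Loading dose to hit Cmax,ss on first dose: D_load = D_maint·R ≈ 2800 × 1.33333 ≈ 3733.32 mg.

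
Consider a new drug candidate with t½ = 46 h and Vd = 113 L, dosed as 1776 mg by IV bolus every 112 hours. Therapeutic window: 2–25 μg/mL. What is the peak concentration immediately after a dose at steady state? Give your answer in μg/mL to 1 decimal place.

k = ln2/t½ = ln2/46 ≈ 0.015068 h⁻¹; fraction remaining f = e^(−kτ) = e^(−0.015068×112) ≈ 0.1850.
Accumulation ratio R = 1/(1 − f) ≈ 1/0.8150 ≈ 1.2270.
Single-dose peak C₀ = D/Vd = 1776/113 ≈ 15.717 μg/mL.
Steady-state peak Cmax,ss = C₀·R ≈ 15.717 × 1.2270 ≈ 19.285 μg/mL.
Peak 19.3 μg/mL vs MTC 25 μg/mL: below toxic threshold.

19.3 μg/mL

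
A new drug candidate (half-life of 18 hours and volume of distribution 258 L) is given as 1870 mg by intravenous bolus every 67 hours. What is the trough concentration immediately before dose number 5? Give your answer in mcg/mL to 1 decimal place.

0.6 mcg/mL

f = (1/2)^(τ/t½) = (1/2)^(67/18) ≈ 0.0758.
C₀ = D/Vd = 1870/258 ≈ 7.248 mcg/mL.
Before the 5th dose, 4 doses have been given. Superposition: Cmin = C₀·(f + f² + … + f^4).
≈ 7.248 × (0.0758 + 0.0057 + 0.0004 + 0.0000) ≈ 7.248 × 0.0819 ≈ 0.594 mcg/mL.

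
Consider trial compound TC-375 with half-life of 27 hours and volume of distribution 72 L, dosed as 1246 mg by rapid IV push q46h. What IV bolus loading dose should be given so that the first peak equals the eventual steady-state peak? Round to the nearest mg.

f = (1/2)^(46/27) ≈ 0.306997; accumulation ratio R = 1/(1−f) ≈ 1.44300.
Loading dose to hit Cmax,ss on first dose: D_load = D_maint·R ≈ 1246 × 1.44300 ≈ 1797.98 mg.

1798 mg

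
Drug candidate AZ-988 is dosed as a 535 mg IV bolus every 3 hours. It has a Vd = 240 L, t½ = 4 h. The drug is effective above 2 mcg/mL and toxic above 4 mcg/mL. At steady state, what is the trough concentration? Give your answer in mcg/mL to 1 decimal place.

3.3 mcg/mL

τ/t½ = 3/4 ≈ 0.75, so fraction remaining f = (1/2)^(3/4) ≈ 0.5946.
Single-dose peak C₀ = D/Vd = 535/240 ≈ 2.229 mcg/mL.
Steady-state trough Cmin,ss = C₀·f/(1−f) ≈ 2.229 × 0.5946/0.4054 ≈ 3.269 mcg/mL.
Trough 3.3 mcg/mL vs MEC 2 mcg/mL: adequate.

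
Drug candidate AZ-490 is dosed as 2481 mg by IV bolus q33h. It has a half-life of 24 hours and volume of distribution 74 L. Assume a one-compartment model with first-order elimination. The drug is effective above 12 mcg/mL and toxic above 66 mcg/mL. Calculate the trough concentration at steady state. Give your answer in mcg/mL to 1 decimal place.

21.0 mcg/mL

τ/t½ = 33/24 ≈ 1.375, so fraction remaining f = (1/2)^(33/24) ≈ 0.3856.
Each bolus raises the concentration by D/Vd = 2481/74 ≈ 33.527 mcg/mL.
Steady-state trough Cmin,ss = C₀·f/(1−f) ≈ 33.527 × 0.3856/0.6144 ≈ 21.042 mcg/mL.
Trough 21.0 mcg/mL vs MEC 12 mcg/mL: adequate.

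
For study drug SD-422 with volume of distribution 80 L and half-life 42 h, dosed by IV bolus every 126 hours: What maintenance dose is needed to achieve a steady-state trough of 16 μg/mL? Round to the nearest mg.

8960 mg

τ/t½ = 126/42 ≈ 3, so f = (1/2)^(126/42) ≈ 0.125000.
Cmin,ss = (D/Vd)·f/(1−f), so D = Cmin,ss·Vd·(1−f)/f.
D = 16 × 80 × (1−f)/f ≈ 16 × 80 × 7.00000 ≈ 8960.00 mg.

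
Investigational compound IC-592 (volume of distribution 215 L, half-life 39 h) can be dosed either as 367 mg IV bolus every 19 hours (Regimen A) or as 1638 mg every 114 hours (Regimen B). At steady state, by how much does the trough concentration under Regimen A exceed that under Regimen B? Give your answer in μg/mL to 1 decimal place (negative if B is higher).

3.1 μg/mL

Regimen A: f = (1/2)^(19/39) ≈ 0.7134; Cmin,ss = (367/215)·f/(1−f) ≈ 4.249 μg/mL.
Regimen B: f = (1/2)^(114/39) ≈ 0.1318; Cmin,ss = (1638/215)·f/(1−f) ≈ 1.157 μg/mL.
Difference ≈ 4.249 − 1.157 ≈ 3.092 μg/mL.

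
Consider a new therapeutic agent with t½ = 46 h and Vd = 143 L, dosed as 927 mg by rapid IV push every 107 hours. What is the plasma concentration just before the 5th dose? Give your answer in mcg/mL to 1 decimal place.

f = (1/2)^(τ/t½) = (1/2)^(107/46) ≈ 0.1994.
C₀ = D/Vd = 927/143 ≈ 6.483 mcg/mL.
Before the 5th dose, 4 doses have been given. Superposition: Cmin = C₀·(f + f² + … + f^4).
≈ 6.483 × (0.1994 + 0.0398 + 0.0079 + 0.0016) ≈ 6.483 × 0.2487 ≈ 1.612 mcg/mL.

1.6 mcg/mL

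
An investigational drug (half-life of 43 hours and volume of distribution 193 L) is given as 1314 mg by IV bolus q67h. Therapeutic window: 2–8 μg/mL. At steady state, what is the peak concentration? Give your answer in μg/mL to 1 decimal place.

τ/t½ = 67/43 ≈ 1.5581, so fraction remaining f = (1/2)^(67/43) ≈ 0.3396.
At steady state, accumulation factor R = 1/(1 − e^(−kτ)) ≈ 1.5142.
Each bolus raises the concentration by D/Vd = 1314/193 ≈ 6.808 μg/mL.
Steady-state peak Cmax,ss = C₀·R ≈ 6.808 × 1.5142 ≈ 10.309 μg/mL.
Peak 10.3 μg/mL vs MTC 8 μg/mL: exceeds toxic threshold.

10.3 μg/mL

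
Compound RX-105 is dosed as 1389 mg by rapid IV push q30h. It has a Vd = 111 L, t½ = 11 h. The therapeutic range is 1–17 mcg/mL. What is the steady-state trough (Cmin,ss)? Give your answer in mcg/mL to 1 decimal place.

Over one 30-h interval, 30/11 ≈ 2.7273 half-lives elapse, leaving f ≈ 0.1510 of each dose.
Accumulation ratio R = 1/(1 − f) ≈ 1/0.8490 ≈ 1.1779.
Each bolus raises the concentration by D/Vd = 1389/111 ≈ 12.514 mcg/mL.
Steady-state peak Cmax,ss = C₀·R ≈ 12.514 × 1.1779 ≈ 14.740 mcg/mL.
One interval later, Cmin,ss = Cmax,ss·e^(−kτ) ≈ 14.740 × 0.1510 ≈ 2.226 mcg/mL.
Trough 2.2 mcg/mL vs MEC 1 mcg/mL: adequate.

2.2 mcg/mL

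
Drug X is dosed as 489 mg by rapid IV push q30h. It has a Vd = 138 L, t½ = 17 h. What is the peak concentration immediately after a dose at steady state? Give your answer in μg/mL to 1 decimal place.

5.0 μg/mL

k = ln2/t½ = ln2/17 ≈ 0.040773 h⁻¹; fraction remaining f = e^(−kτ) = e^(−0.040773×30) ≈ 0.2943.
At steady state, accumulation factor R = 1/(1 − e^(−kτ)) ≈ 1.4170.
Each bolus raises the concentration by D/Vd = 489/138 ≈ 3.543 μg/mL.
Cmax,ss = C₀/(1 − f) ≈ 3.543/0.7057 ≈ 5.021 μg/mL.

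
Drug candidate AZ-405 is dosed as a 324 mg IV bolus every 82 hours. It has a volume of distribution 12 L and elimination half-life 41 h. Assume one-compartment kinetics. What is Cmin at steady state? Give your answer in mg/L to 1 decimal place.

9.0 mg/L

τ = 82 h = 2 half-lives, so f = (1/2)^2 = 0.25.
At steady state, R = 1/(1 − 0.25) = 4/3.
Single-dose peak C₀ = D/Vd = 324/12 = 27 mg/L.
Steady-state peak Cmax,ss = C₀·R = 27 × 4/3 ≈ 36.000 mg/L.
Steady-state trough Cmin,ss = Cmax,ss·f ≈ 36.000 × 0.25 ≈ 9.000 mg/L.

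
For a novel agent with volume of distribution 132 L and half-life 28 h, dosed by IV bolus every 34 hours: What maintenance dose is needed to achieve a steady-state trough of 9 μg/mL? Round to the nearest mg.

1568 mg

τ/t½ = 34/28 ≈ 1.2143, so f = (1/2)^(34/28) ≈ 0.430986.
Cmin,ss = (D/Vd)·f/(1−f), so D = Cmin,ss·Vd·(1−f)/f.
D = 9 × 132 × (1−f)/f ≈ 9 × 132 × 1.32026 ≈ 1568.47 mg.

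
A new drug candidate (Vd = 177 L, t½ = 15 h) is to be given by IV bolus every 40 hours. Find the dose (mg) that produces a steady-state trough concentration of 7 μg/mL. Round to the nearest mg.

τ/t½ = 40/15 ≈ 2.6667, so f = (1/2)^(40/15) ≈ 0.157490.
Cmin,ss = (D/Vd)·f/(1−f), so D = Cmin,ss·Vd·(1−f)/f.
D = 7 × 177 × (1−f)/f ≈ 7 × 177 × 5.34961 ≈ 6628.17 mg.

6628 mg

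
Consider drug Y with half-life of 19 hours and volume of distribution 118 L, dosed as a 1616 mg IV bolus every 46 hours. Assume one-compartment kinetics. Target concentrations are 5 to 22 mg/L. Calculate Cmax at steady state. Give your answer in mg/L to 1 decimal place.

16.8 mg/L

k = ln2/t½ = ln2/19 ≈ 0.036481 h⁻¹; fraction remaining f = e^(−kτ) = e^(−0.036481×46) ≈ 0.1867.
Accumulation ratio R = 1/(1 − f) ≈ 1/0.8133 ≈ 1.2296.
Each bolus raises the concentration by D/Vd = 1616/118 ≈ 13.695 mg/L.
Cmax,ss = C₀/(1 − f) ≈ 13.695/0.8133 ≈ 16.839 mg/L.
Peak 16.8 mg/L vs MTC 22 mg/L: below toxic threshold.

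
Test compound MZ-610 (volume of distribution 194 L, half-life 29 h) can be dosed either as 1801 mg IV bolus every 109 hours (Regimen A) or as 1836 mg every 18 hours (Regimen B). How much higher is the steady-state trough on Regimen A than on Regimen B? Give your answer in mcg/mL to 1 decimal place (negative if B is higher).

Regimen A: f = (1/2)^(109/29) ≈ 0.0739; Cmin,ss = (1801/194)·f/(1−f) ≈ 0.741 mcg/mL.
Regimen B: f = (1/2)^(18/29) ≈ 0.6504; Cmin,ss = (1836/194)·f/(1−f) ≈ 17.607 mcg/mL.
Difference ≈ 0.741 − 17.607 ≈ -16.866 mcg/mL.

-16.9 mcg/mL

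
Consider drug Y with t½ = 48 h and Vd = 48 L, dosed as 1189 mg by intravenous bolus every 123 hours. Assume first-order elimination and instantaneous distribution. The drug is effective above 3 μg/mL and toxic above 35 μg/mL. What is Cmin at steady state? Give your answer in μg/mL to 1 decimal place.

5.0 μg/mL

τ/t½ = 123/48 ≈ 2.5625, so fraction remaining f = (1/2)^(123/48) ≈ 0.1693.
Each bolus raises the concentration by D/Vd = 1189/48 ≈ 24.771 μg/mL.
Steady-state trough Cmin,ss = C₀·f/(1−f) ≈ 24.771 × 0.1693/0.8307 ≈ 5.048 μg/mL.
Trough 5.0 μg/mL vs MEC 3 μg/mL: adequate.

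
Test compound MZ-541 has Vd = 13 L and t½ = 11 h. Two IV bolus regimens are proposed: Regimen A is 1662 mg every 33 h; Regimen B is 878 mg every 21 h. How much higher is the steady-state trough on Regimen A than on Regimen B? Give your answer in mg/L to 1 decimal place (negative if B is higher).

-6.2 mg/L

Regimen A: f = (1/2)^(33/11) ≈ 0.1250; Cmin,ss = (1662/13)·f/(1−f) ≈ 18.264 mg/L.
Regimen B: f = (1/2)^(21/11) ≈ 0.2663; Cmin,ss = (878/13)·f/(1−f) ≈ 24.513 mg/L.
Difference ≈ 18.264 − 24.513 ≈ -6.249 mg/L.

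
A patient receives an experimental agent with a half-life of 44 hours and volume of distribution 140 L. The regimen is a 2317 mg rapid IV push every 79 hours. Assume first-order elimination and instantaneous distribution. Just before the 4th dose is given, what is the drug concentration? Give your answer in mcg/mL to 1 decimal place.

6.5 mcg/mL

f = (1/2)^(τ/t½) = (1/2)^(79/44) ≈ 0.2881.
C₀ = D/Vd = 2317/140 ≈ 16.550 mcg/mL.
Before the 4th dose, 3 doses have been given. Superposition: Cmin = C₀·(f + f² + … + f^3).
≈ 16.550 × (0.2881 + 0.0830 + 0.0239) ≈ 16.550 × 0.3950 ≈ 6.537 mcg/mL.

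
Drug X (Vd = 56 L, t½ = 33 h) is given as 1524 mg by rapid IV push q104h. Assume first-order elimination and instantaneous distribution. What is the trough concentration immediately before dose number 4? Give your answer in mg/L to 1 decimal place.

3.4 mg/L

f = (1/2)^(τ/t½) = (1/2)^(104/33) ≈ 0.1125.
C₀ = D/Vd = 1524/56 ≈ 27.214 mg/L.
Before the 4th dose, 3 doses have been given. Superposition: Cmin = C₀·(f + f² + … + f^3).
≈ 27.214 × (0.1125 + 0.0127 + 0.0014) ≈ 27.214 × 0.1266 ≈ 3.445 mg/L.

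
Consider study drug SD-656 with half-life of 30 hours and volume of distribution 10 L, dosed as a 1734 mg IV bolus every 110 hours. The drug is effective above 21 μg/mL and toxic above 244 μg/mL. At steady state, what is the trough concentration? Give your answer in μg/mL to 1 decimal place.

14.8 μg/mL

τ/t½ = 110/30 ≈ 3.6667, so fraction remaining f = (1/2)^(110/30) ≈ 0.0787.
Accumulation ratio R = 1/(1 − f) ≈ 1/0.9213 ≈ 1.0854.
Single-dose peak C₀ = D/Vd = 1734/10 ≈ 173.400 μg/mL.
Cmax,ss = C₀/(1 − f) ≈ 173.400/0.9213 ≈ 188.212 μg/mL.
One interval later, Cmin,ss = Cmax,ss·e^(−kτ) ≈ 188.212 × 0.0787 ≈ 14.812 μg/mL.
Trough 14.8 μg/mL vs MEC 21 μg/mL: subtherapeutic.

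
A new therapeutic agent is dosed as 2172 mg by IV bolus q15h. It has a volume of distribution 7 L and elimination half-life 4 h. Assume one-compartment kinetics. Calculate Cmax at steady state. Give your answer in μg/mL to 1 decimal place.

k = ln2/t½ = ln2/4 ≈ 0.173287 h⁻¹; fraction remaining f = e^(−kτ) = e^(−0.173287×15) ≈ 0.0743.
Accumulation ratio R = 1/(1 − f) ≈ 1/0.9257 ≈ 1.0803.
Single-dose peak C₀ = D/Vd = 2172/7 ≈ 310.286 μg/mL.
Steady-state peak Cmax,ss = C₀·R ≈ 310.286 × 1.0803 ≈ 335.202 μg/mL.

335.2 μg/mL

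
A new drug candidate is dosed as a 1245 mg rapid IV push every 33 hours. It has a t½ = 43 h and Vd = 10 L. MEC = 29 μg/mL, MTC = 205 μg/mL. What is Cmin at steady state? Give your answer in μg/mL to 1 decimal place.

177.3 μg/mL

Over one 33-h interval, 33/43 ≈ 0.76744 half-lives elapse, leaving f ≈ 0.5875 of each dose.
Single-dose peak C₀ = D/Vd = 1245/10 ≈ 124.500 μg/mL.
Steady-state trough Cmin,ss = C₀·f/(1−f) ≈ 124.500 × 0.5875/0.4125 ≈ 177.318 μg/mL.
Trough 177.3 μg/mL vs MEC 29 μg/mL: adequate.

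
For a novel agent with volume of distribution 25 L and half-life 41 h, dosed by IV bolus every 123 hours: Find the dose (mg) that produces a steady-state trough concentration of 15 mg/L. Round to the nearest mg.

2625 mg

τ/t½ = 123/41 ≈ 3, so f = (1/2)^(123/41) ≈ 0.125000.
Cmin,ss = (D/Vd)·f/(1−f), so D = Cmin,ss·Vd·(1−f)/f.
D = 15 × 25 × (1−f)/f ≈ 15 × 25 × 7.00000 ≈ 2625.00 mg.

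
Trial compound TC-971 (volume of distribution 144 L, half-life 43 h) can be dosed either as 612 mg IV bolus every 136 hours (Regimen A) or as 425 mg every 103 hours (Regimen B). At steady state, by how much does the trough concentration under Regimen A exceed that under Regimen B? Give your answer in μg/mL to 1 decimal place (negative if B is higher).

Regimen A: f = (1/2)^(136/43) ≈ 0.1117; Cmin,ss = (612/144)·f/(1−f) ≈ 0.534 μg/mL.
Regimen B: f = (1/2)^(103/43) ≈ 0.1901; Cmin,ss = (425/144)·f/(1−f) ≈ 0.693 μg/mL.
Difference ≈ 0.534 − 0.693 ≈ -0.159 μg/mL.

-0.2 μg/mL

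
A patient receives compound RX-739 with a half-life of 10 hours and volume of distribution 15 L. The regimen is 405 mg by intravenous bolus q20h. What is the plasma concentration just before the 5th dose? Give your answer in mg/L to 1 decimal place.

9.0 mg/L

f = (1/2)^(τ/t½) = (1/2)^(20/10) ≈ 0.2500.
C₀ = D/Vd = 405/15 ≈ 27.000 mg/L.
Before the 5th dose, 4 doses have been given. Superposition: Cmin = C₀·(f + f² + … + f^4).
≈ 27.000 × (0.2500 + 0.0625 + 0.0156 + 0.0039) ≈ 27.000 × 0.3320 ≈ 8.964 mg/L.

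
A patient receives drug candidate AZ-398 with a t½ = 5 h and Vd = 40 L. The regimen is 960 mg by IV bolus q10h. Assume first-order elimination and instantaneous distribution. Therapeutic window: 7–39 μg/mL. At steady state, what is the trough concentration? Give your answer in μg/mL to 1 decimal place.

8.0 μg/mL

The dosing interval is 2 half-lives, so f = 2^(−2) = 0.25.
Accumulation ratio R = 1/(1 − f) = 1/0.75 = 4/3.
Single-dose peak C₀ = D/Vd = 960/40 = 24 μg/mL.
Steady-state peak Cmax,ss = C₀·R = 24 × 4/3 ≈ 32.000 μg/mL.
Steady-state trough Cmin,ss = Cmax,ss·f ≈ 32.000 × 0.25 ≈ 8.000 μg/mL.
Trough 8.0 μg/mL vs MEC 7 μg/mL: adequate.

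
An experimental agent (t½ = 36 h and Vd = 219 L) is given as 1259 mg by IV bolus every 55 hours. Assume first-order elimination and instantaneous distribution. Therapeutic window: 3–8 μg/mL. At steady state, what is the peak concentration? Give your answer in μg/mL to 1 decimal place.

τ/t½ = 55/36 ≈ 1.5278, so fraction remaining f = (1/2)^(55/36) ≈ 0.3468.
Accumulation ratio R = 1/(1 − f) ≈ 1/0.6532 ≈ 1.5309.
Single-dose peak C₀ = D/Vd = 1259/219 ≈ 5.749 μg/mL.
Cmax,ss = C₀/(1 − f) ≈ 5.749/0.6532 ≈ 8.801 μg/mL.
Peak 8.8 μg/mL vs MTC 8 μg/mL: exceeds toxic threshold.

8.8 μg/mL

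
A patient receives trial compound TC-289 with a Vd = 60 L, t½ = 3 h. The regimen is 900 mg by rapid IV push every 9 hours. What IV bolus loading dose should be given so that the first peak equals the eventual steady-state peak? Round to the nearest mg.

f = (1/2)^(9/3) ≈ 0.125000; accumulation ratio R = 1/(1−f) ≈ 1.14286.
Loading dose to hit Cmax,ss on first dose: D_load = D_maint·R ≈ 900 × 1.14286 ≈ 1028.57 mg.

1029 mg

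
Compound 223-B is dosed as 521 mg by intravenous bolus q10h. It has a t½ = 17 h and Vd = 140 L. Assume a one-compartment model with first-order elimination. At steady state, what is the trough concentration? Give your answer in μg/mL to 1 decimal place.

7.4 μg/mL

k = ln2/t½ = ln2/17 ≈ 0.040773 h⁻¹; fraction remaining f = e^(−kτ) = e^(−0.040773×10) ≈ 0.6652.
Each bolus raises the concentration by D/Vd = 521/140 ≈ 3.721 μg/mL.
Steady-state trough Cmin,ss = C₀·f/(1−f) ≈ 3.721 × 0.6652/0.3348 ≈ 7.393 μg/mL.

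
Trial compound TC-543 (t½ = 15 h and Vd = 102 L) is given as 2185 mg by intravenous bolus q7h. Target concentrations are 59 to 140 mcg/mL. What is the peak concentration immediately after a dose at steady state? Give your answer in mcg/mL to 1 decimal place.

τ/t½ = 7/15 ≈ 0.46667, so fraction remaining f = (1/2)^(7/15) ≈ 0.7236.
At steady state, accumulation factor R = 1/(1 − e^(−kτ)) ≈ 3.6179.
Each bolus raises the concentration by D/Vd = 2185/102 ≈ 21.422 mcg/mL.
Steady-state peak Cmax,ss = C₀·R ≈ 21.422 × 3.6179 ≈ 77.503 mcg/mL.
Peak 77.5 mcg/mL vs MTC 140 mcg/mL: below toxic threshold.

77.5 mcg/mL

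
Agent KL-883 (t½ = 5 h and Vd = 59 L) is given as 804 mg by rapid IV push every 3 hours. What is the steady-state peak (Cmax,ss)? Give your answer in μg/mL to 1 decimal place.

40.1 μg/mL

k = ln2/t½ = ln2/5 ≈ 0.138629 h⁻¹; fraction remaining f = e^(−kτ) = e^(−0.138629×3) ≈ 0.6598.
Accumulation ratio R = 1/(1 − f) ≈ 1/0.3402 ≈ 2.9394.
Each bolus raises the concentration by D/Vd = 804/59 ≈ 13.627 μg/mL.
Steady-state peak Cmax,ss = C₀·R ≈ 13.627 × 2.9394 ≈ 40.055 μg/mL.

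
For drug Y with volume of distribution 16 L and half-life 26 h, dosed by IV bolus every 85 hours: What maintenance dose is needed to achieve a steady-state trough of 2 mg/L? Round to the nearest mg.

277 mg

τ/t½ = 85/26 ≈ 3.2692, so f = (1/2)^(85/26) ≈ 0.103720.
Cmin,ss = (D/Vd)·f/(1−f), so D = Cmin,ss·Vd·(1−f)/f.
D = 2 × 16 × (1−f)/f ≈ 2 × 16 × 8.64134 ≈ 276.52 mg.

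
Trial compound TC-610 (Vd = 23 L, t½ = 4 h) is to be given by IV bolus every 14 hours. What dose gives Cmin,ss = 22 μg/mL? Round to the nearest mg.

5219 mg

τ/t½ = 14/4 ≈ 3.5, so f = (1/2)^(14/4) ≈ 0.088388.
Cmin,ss = (D/Vd)·f/(1−f), so D = Cmin,ss·Vd·(1−f)/f.
D = 22 × 23 × (1−f)/f ≈ 22 × 23 × 10.31375 ≈ 5218.76 mg.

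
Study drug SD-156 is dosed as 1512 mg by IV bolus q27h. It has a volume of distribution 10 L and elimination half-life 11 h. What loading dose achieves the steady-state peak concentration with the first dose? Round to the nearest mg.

f = (1/2)^(27/11) ≈ 0.182435; accumulation ratio R = 1/(1−f) ≈ 1.22314.
Loading dose to hit Cmax,ss on first dose: D_load = D_maint·R ≈ 1512 × 1.22314 ≈ 1849.39 mg.

1849 mg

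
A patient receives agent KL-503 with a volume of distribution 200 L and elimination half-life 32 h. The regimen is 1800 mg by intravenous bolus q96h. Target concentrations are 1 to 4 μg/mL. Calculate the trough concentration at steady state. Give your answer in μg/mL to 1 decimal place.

The dosing interval is 3 half-lives, so f = 2^(−3) = 0.125.
Accumulation ratio R = 1/(1 − f) = 1/0.875 = 8/7.
Single-dose peak C₀ = D/Vd = 1800/200 = 9 μg/mL.
Steady-state peak Cmax,ss = C₀·R = 9 × 8/7 ≈ 10.286 μg/mL.
Steady-state trough Cmin,ss = Cmax,ss·f ≈ 10.286 × 0.125 ≈ 1.286 μg/mL.
Trough 1.3 μg/mL vs MEC 1 μg/mL: adequate.

1.3 μg/mL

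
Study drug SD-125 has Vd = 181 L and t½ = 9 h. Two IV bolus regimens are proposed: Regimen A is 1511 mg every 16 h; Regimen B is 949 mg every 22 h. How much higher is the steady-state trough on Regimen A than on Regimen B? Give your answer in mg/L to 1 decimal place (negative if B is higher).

Regimen A: f = (1/2)^(16/9) ≈ 0.2916; Cmin,ss = (1511/181)·f/(1−f) ≈ 3.436 mg/L.
Regimen B: f = (1/2)^(22/9) ≈ 0.1837; Cmin,ss = (949/181)·f/(1−f) ≈ 1.180 mg/L.
Difference ≈ 3.436 − 1.180 ≈ 2.256 mg/L.

2.3 mg/L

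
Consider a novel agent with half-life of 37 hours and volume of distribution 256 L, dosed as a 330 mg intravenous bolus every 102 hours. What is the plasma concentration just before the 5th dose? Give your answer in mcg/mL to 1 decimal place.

f = (1/2)^(τ/t½) = (1/2)^(102/37) ≈ 0.1480.
C₀ = D/Vd = 330/256 ≈ 1.289 mcg/mL.
Before the 5th dose, 4 doses have been given. Superposition: Cmin = C₀·(f + f² + … + f^4).
≈ 1.289 × (0.1480 + 0.0219 + 0.0032 + 0.0005) ≈ 1.289 × 0.1736 ≈ 0.224 mcg/mL.

0.2 mcg/mL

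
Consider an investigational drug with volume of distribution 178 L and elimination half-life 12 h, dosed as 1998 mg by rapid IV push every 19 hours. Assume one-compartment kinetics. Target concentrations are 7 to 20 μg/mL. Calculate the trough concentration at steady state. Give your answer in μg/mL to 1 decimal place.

k = ln2/t½ = ln2/12 ≈ 0.057762 h⁻¹; fraction remaining f = e^(−kτ) = e^(−0.057762×19) ≈ 0.3337.
Single-dose peak C₀ = D/Vd = 1998/178 ≈ 11.225 μg/mL.
Steady-state trough Cmin,ss = C₀·f/(1−f) ≈ 11.225 × 0.3337/0.6663 ≈ 5.622 μg/mL.
Trough 5.6 μg/mL vs MEC 7 μg/mL: subtherapeutic.

5.6 μg/mL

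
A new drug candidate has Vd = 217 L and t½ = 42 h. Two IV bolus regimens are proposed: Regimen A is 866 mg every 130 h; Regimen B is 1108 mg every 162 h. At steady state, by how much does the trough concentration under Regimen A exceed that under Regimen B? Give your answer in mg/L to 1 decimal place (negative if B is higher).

0.2 mg/L

Regimen A: f = (1/2)^(130/42) ≈ 0.1170; Cmin,ss = (866/217)·f/(1−f) ≈ 0.529 mg/L.
Regimen B: f = (1/2)^(162/42) ≈ 0.0690; Cmin,ss = (1108/217)·f/(1−f) ≈ 0.378 mg/L.
Difference ≈ 0.529 − 0.378 ≈ 0.151 mg/L.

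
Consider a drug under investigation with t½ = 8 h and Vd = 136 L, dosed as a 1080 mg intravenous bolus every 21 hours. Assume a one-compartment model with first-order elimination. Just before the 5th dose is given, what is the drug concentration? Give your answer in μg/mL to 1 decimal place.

f = (1/2)^(τ/t½) = (1/2)^(21/8) ≈ 0.1621.
C₀ = D/Vd = 1080/136 ≈ 7.941 μg/mL.
Before the 5th dose, 4 doses have been given. Superposition: Cmin = C₀·(f + f² + … + f^4).
≈ 7.941 × (0.1621 + 0.0263 + 0.0043 + 0.0007) ≈ 7.941 × 0.1934 ≈ 1.536 μg/mL.

1.5 μg/mL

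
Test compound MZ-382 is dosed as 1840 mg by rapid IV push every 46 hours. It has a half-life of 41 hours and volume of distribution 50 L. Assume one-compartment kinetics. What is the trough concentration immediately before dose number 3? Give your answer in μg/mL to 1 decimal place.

24.7 μg/mL

f = (1/2)^(τ/t½) = (1/2)^(46/41) ≈ 0.4595.
C₀ = D/Vd = 1840/50 ≈ 36.800 μg/mL.
Before the 3rd dose, 2 doses have been given. Superposition: Cmin = C₀·(f + f²).
≈ 36.800 × (0.4595 + 0.2111) ≈ 36.800 × 0.6706 ≈ 24.678 μg/mL.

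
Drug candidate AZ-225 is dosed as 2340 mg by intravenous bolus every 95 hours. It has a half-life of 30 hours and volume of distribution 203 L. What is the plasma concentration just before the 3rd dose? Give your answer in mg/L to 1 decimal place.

1.4 mg/L

f = (1/2)^(τ/t½) = (1/2)^(95/30) ≈ 0.1114.
C₀ = D/Vd = 2340/203 ≈ 11.527 mg/L.
Before the 3rd dose, 2 doses have been given. Superposition: Cmin = C₀·(f + f²).
≈ 11.527 × (0.1114 + 0.0124) ≈ 11.527 × 0.1238 ≈ 1.427 mg/L.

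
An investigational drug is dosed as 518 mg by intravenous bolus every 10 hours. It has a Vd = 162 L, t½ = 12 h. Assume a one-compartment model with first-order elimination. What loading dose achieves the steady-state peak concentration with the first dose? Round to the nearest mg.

f = (1/2)^(10/12) ≈ 0.561231; accumulation ratio R = 1/(1−f) ≈ 2.27910.
Loading dose to hit Cmax,ss on first dose: D_load = D_maint·R ≈ 518 × 2.27910 ≈ 1180.57 mg.

1181 mg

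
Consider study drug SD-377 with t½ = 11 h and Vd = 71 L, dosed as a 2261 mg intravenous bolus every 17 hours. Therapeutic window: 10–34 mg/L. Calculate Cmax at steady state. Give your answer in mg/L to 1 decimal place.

k = ln2/t½ = ln2/11 ≈ 0.063013 h⁻¹; fraction remaining f = e^(−kτ) = e^(−0.063013×17) ≈ 0.3426.
Accumulation ratio R = 1/(1 − f) ≈ 1/0.6574 ≈ 1.5211.
Single-dose peak C₀ = D/Vd = 2261/71 ≈ 31.845 mg/L.
Cmax,ss = C₀/(1 − f) ≈ 31.845/0.6574 ≈ 48.441 mg/L.
Peak 48.4 mg/L vs MTC 34 mg/L: exceeds toxic threshold.

48.4 mg/L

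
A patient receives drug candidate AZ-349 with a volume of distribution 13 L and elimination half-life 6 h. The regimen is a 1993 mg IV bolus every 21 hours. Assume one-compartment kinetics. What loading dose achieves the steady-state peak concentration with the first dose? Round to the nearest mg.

f = (1/2)^(21/6) ≈ 0.088388; accumulation ratio R = 1/(1−f) ≈ 1.09696.
Loading dose to hit Cmax,ss on first dose: D_load = D_maint·R ≈ 1993 × 1.09696 ≈ 2186.24 mg.

2186 mg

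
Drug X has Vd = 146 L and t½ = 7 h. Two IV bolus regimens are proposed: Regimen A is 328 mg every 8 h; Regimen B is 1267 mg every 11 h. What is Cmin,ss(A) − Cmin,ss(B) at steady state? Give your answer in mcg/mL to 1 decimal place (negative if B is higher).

Regimen A: f = (1/2)^(8/7) ≈ 0.4529; Cmin,ss = (328/146)·f/(1−f) ≈ 1.860 mcg/mL.
Regimen B: f = (1/2)^(11/7) ≈ 0.3365; Cmin,ss = (1267/146)·f/(1−f) ≈ 4.401 mcg/mL.
Difference ≈ 1.860 − 4.401 ≈ -2.541 mcg/mL.

-2.5 mcg/mL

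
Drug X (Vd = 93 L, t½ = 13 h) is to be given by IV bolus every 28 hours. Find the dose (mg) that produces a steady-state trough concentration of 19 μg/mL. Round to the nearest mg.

6096 mg

τ/t½ = 28/13 ≈ 2.1538, so f = (1/2)^(28/13) ≈ 0.224713.
Cmin,ss = (D/Vd)·f/(1−f), so D = Cmin,ss·Vd·(1−f)/f.
D = 19 × 93 × (1−f)/f ≈ 19 × 93 × 3.45012 ≈ 6096.36 mg.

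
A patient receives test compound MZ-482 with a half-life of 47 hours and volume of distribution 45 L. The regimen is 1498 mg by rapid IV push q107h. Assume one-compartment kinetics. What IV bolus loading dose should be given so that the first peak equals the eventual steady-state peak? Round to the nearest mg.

1888 mg

f = (1/2)^(107/47) ≈ 0.206384; accumulation ratio R = 1/(1−f) ≈ 1.26006.
Loading dose to hit Cmax,ss on first dose: D_load = D_maint·R ≈ 1498 × 1.26006 ≈ 1887.57 mg.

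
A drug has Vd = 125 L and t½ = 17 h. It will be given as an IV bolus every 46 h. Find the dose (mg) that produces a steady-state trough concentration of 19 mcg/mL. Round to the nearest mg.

τ/t½ = 46/17 ≈ 2.7059, so f = (1/2)^(46/17) ≈ 0.153267.
Cmin,ss = (D/Vd)·f/(1−f), so D = Cmin,ss·Vd·(1−f)/f.
D = 19 × 125 × (1−f)/f ≈ 19 × 125 × 5.52456 ≈ 13120.83 mg.

13121 mg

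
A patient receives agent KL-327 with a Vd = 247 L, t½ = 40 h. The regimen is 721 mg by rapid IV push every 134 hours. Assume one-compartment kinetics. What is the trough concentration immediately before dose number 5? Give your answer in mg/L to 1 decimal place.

0.3 mg/L

f = (1/2)^(τ/t½) = (1/2)^(134/40) ≈ 0.0981.
C₀ = D/Vd = 721/247 ≈ 2.919 mg/L.
Before the 5th dose, 4 doses have been given. Superposition: Cmin = C₀·(f + f² + … + f^4).
≈ 2.919 × (0.0981 + 0.0096 + 0.0009 + 0.0001) ≈ 2.919 × 0.1087 ≈ 0.317 mg/L.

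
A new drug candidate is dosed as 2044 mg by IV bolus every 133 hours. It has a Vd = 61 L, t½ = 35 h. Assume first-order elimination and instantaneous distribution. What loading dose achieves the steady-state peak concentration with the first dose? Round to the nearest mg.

2202 mg

f = (1/2)^(133/35) ≈ 0.071794; accumulation ratio R = 1/(1−f) ≈ 1.07735.
Loading dose to hit Cmax,ss on first dose: D_load = D_maint·R ≈ 2044 × 1.07735 ≈ 2202.10 mg.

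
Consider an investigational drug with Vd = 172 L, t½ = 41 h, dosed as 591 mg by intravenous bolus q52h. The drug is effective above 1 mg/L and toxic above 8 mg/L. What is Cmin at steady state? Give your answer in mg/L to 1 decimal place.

Over one 52-h interval, 52/41 ≈ 1.2683 half-lives elapse, leaving f ≈ 0.4152 of each dose.
Accumulation ratio R = 1/(1 − f) ≈ 1/0.5848 ≈ 1.7100.
Single-dose peak C₀ = D/Vd = 591/172 ≈ 3.436 mg/L.
Cmax,ss = C₀/(1 − f) ≈ 3.436/0.5848 ≈ 5.876 mg/L.
One interval later, Cmin,ss = Cmax,ss·e^(−kτ) ≈ 5.876 × 0.4152 ≈ 2.440 mg/L.
Trough 2.4 mg/L vs MEC 1 mg/L: adequate.

2.4 mg/L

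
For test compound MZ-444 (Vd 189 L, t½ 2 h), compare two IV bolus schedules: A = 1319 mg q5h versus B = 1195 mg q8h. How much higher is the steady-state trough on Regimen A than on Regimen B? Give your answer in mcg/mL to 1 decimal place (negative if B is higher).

1.1 mcg/mL

Regimen A: f = (1/2)^(5/2) ≈ 0.1768; Cmin,ss = (1319/189)·f/(1−f) ≈ 1.499 mcg/mL.
Regimen B: f = (1/2)^(8/2) ≈ 0.0625; Cmin,ss = (1195/189)·f/(1−f) ≈ 0.422 mcg/mL.
Difference ≈ 1.499 − 0.422 ≈ 1.077 mcg/mL.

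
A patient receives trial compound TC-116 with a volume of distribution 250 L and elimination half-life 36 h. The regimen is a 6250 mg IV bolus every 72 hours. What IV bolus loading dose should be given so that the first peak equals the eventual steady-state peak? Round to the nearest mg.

f = (1/2)^(72/36) ≈ 0.250000; accumulation ratio R = 1/(1−f) ≈ 1.33333.
Loading dose to hit Cmax,ss on first dose: D_load = D_maint·R ≈ 6250 × 1.33333 ≈ 8333.31 mg.

8333 mg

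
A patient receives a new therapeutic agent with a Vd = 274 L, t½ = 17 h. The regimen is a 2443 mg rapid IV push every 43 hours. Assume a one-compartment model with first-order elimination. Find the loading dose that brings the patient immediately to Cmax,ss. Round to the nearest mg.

2955 mg

f = (1/2)^(43/17) ≈ 0.173209; accumulation ratio R = 1/(1−f) ≈ 1.20950.
Loading dose to hit Cmax,ss on first dose: D_load = D_maint·R ≈ 2443 × 1.20950 ≈ 2954.81 mg.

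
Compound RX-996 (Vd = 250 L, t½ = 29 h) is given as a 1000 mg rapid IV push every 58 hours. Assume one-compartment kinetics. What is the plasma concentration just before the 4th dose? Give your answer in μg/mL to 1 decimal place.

f = (1/2)^(τ/t½) = (1/2)^(58/29) ≈ 0.2500.
C₀ = D/Vd = 1000/250 ≈ 4.000 μg/mL.
Before the 4th dose, 3 doses have been given. Superposition: Cmin = C₀·(f + f² + … + f^3).
≈ 4.000 × (0.2500 + 0.0625 + 0.0156) ≈ 4.000 × 0.3281 ≈ 1.312 μg/mL.

1.3 μg/mL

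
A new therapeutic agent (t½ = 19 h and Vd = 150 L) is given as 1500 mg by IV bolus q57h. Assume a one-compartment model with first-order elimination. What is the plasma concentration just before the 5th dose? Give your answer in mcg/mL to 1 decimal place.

f = (1/2)^(τ/t½) = (1/2)^(57/19) ≈ 0.1250.
C₀ = D/Vd = 1500/150 ≈ 10.000 mcg/mL.
Before the 5th dose, 4 doses have been given. Superposition: Cmin = C₀·(f + f² + … + f^4).
≈ 10.000 × (0.1250 + 0.0156 + 0.0020 + 0.0002) ≈ 10.000 × 0.1428 ≈ 1.428 mcg/mL.

1.4 mcg/mL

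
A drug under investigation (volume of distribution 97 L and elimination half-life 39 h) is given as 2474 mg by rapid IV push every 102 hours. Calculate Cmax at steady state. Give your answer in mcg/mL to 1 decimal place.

30.5 mcg/mL

τ/t½ = 102/39 ≈ 2.6154, so fraction remaining f = (1/2)^(102/39) ≈ 0.1632.
Accumulation ratio R = 1/(1 − f) ≈ 1/0.8368 ≈ 1.1950.
Single-dose peak C₀ = D/Vd = 2474/97 ≈ 25.505 mcg/mL.
Steady-state peak Cmax,ss = C₀·R ≈ 25.505 × 1.1950 ≈ 30.478 mcg/mL.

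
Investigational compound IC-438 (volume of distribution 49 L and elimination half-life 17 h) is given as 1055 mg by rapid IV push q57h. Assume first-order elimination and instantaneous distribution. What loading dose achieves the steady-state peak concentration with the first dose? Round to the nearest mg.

f = (1/2)^(57/17) ≈ 0.097873; accumulation ratio R = 1/(1−f) ≈ 1.10849.
Loading dose to hit Cmax,ss on first dose: D_load = D_maint·R ≈ 1055 × 1.10849 ≈ 1169.46 mg.

1169 mg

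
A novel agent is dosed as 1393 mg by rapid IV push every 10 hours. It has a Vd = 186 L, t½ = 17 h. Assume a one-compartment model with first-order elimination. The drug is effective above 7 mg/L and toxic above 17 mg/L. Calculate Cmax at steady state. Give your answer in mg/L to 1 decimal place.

k = ln2/t½ = ln2/17 ≈ 0.040773 h⁻¹; fraction remaining f = e^(−kτ) = e^(−0.040773×10) ≈ 0.6652.
Accumulation ratio R = 1/(1 − f) ≈ 1/0.3348 ≈ 2.9869.
Each bolus raises the concentration by D/Vd = 1393/186 ≈ 7.489 mg/L.
Cmax,ss = C₀/(1 − f) ≈ 7.489/0.3348 ≈ 22.369 mg/L.
Peak 22.4 mg/L vs MTC 17 mg/L: exceeds toxic threshold.

22.4 mg/L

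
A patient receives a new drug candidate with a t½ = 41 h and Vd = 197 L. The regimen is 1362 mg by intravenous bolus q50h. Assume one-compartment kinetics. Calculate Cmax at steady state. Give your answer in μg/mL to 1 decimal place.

k = ln2/t½ = ln2/41 ≈ 0.016906 h⁻¹; fraction remaining f = e^(−kτ) = e^(−0.016906×50) ≈ 0.4294.
At steady state, accumulation factor R = 1/(1 − e^(−kτ)) ≈ 1.7525.
Each bolus raises the concentration by D/Vd = 1362/197 ≈ 6.914 μg/mL.
Steady-state peak Cmax,ss = C₀·R ≈ 6.914 × 1.7525 ≈ 12.117 μg/mL.

12.1 μg/mL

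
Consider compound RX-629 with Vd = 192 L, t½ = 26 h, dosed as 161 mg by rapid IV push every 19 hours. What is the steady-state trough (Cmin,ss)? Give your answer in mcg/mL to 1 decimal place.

k = ln2/t½ = ln2/26 ≈ 0.026660 h⁻¹; fraction remaining f = e^(−kτ) = e^(−0.026660×19) ≈ 0.6026.
At steady state, accumulation factor R = 1/(1 − e^(−kτ)) ≈ 2.5164.
Single-dose peak C₀ = D/Vd = 161/192 ≈ 0.839 mcg/mL.
Steady-state peak Cmax,ss = C₀·R ≈ 0.839 × 2.5164 ≈ 2.111 mcg/mL.
One interval later, Cmin,ss = Cmax,ss·e^(−kτ) ≈ 2.111 × 0.6026 ≈ 1.272 mcg/mL.

1.3 mcg/mL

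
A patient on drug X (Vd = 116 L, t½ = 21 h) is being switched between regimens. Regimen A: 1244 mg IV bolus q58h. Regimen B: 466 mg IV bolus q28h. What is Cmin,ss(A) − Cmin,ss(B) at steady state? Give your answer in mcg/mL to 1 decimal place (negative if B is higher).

-0.8 mcg/mL

Regimen A: f = (1/2)^(58/21) ≈ 0.1474; Cmin,ss = (1244/116)·f/(1−f) ≈ 1.854 mcg/mL.
Regimen B: f = (1/2)^(28/21) ≈ 0.3969; Cmin,ss = (466/116)·f/(1−f) ≈ 2.644 mcg/mL.
Difference ≈ 1.854 − 2.644 ≈ -0.790 mcg/mL.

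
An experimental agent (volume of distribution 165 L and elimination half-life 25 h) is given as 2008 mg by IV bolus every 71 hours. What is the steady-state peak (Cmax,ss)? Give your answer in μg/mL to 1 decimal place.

k = ln2/t½ = ln2/25 ≈ 0.027726 h⁻¹; fraction remaining f = e^(−kτ) = e^(−0.027726×71) ≈ 0.1397.
At steady state, accumulation factor R = 1/(1 − e^(−kτ)) ≈ 1.1624.
Each bolus raises the concentration by D/Vd = 2008/165 ≈ 12.170 μg/mL.
Cmax,ss = C₀/(1 − f) ≈ 12.170/0.8603 ≈ 14.146 μg/mL.

14.1 μg/mL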